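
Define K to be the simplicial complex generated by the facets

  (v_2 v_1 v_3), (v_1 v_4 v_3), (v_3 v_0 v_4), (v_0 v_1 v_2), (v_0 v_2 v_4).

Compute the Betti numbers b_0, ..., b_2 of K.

We work with the vertex ordering v_0 < v_1 < v_2 < v_3 < v_4. The simplices of K, each written with vertices in increasing order, are:

  0-simplices (5): [v_0], [v_1], [v_2], [v_3], [v_4]
  1-simplices (10): [v_0,v_1], [v_0,v_2], [v_0,v_3], [v_0,v_4], [v_1,v_2], [v_1,v_3], [v_1,v_4], [v_2,v_3], [v_2,v_4], [v_3,v_4]
  2-simplices (5): [v_0,v_1,v_2], [v_0,v_2,v_4], [v_0,v_3,v_4], [v_1,v_2,v_3], [v_1,v_3,v_4]

so the chain groups are C_0 ≅ Z^5, C_1 ≅ Z^10, C_2 ≅ Z^5.

Boundary ∂_1: C_1 → C_0 is given by ∂[p,q] = [q] − [p].
As a 5×10 matrix over Z this has rank 4, with invariant factors (1,1,1,1).

The boundary map ∂_2: C_2 → C_1 acts by ∂[p,q,r] = [q,r] − [p,r] + [p,q]. For instance
  ∂[v_0,v_3,v_4] = [v_3,v_4] − [v_0,v_4] + [v_0,v_3],
  ∂[v_0,v_1,v_2] = [v_1,v_2] − [v_0,v_2] + [v_0,v_1].
The 10×5 boundary matrix has rank 5 and Smith normal form diag(1,1,1,1,1).

Computing H_k = (kernel of ∂_k) / (image of ∂_{k+1}):

  H_0: rank C_0 − rank ∂_1 = 5 − 4 = 1, and the invariant factors of ∂_1 are all 1, so H_0 ≅ Z.
  H_1: rank ker ∂_1 − rank ∂_2 = (10 − 4) − 5 = 1, and the invariant factors of ∂_2 are all 1, so H_1 ≅ Z.
  H_2: rank ker ∂_2 − rank ∂_3 = (5 − 5) − 0 = 0, and there is no ∂_3, so H_2 ≅ 0.

(K is a triangulation of the Möbius band.)

Hence the Betti numbers are b_0 = 1, b_1 = 1, b_2 = 0.

b_0 = 1, b_1 = 1, b_2 = 0.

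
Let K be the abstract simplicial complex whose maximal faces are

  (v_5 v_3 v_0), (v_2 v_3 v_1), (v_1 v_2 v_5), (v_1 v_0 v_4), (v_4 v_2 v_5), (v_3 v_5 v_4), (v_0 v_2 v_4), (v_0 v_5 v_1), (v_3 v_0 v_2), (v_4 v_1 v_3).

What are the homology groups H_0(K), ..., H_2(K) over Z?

H_0 ≅ Z,  H_1 ≅ Z_2,  H_2 = 0.

Fix the vertex order v_0 < v_1 < v_2 < v_3 < v_4 < v_5 and write every simplex with vertices in increasing order. Then dim K = 2 and the simplices of K are:

  0-simplices (6): [v_0], [v_1], [v_2], [v_3], [v_4], [v_5]
  1-simplices (15): (15 of them)
  2-simplices (10): [v_0,v_1,v_4], [v_0,v_1,v_5], [v_0,v_2,v_3], [v_0,v_2,v_4], [v_0,v_3,v_5], [v_1,v_2,v_3], [v_1,v_2,v_5], [v_1,v_3,v_4], [v_2,v_4,v_5], [v_3,v_4,v_5]

Hence C_0 ≅ Z^6, C_1 ≅ Z^15, C_2 ≅ Z^10.

∂_1: C_1 → C_0 maps an edge to its endpoints' difference, ∂[p,q] = q − p.
As a 6×15 matrix over Z this has rank 5, with invariant factors (1,1,1,1,1).

The boundary map ∂_2: C_2 → C_1 sends each 2-simplex [p,q,r] to [q,r] − [p,r] + [p,q]. For instance
  ∂[v_0,v_2,v_4] = [v_2,v_4] − [v_0,v_4] + [v_0,v_2],
  ∂[v_1,v_2,v_3] = [v_2,v_3] − [v_1,v_3] + [v_1,v_2].
As a 15×10 matrix over Z this has rank 10, with invariant factors (1,1,1,1,1,1,1,1,1,2).

From H_k ≅ ker(∂_k) / im(∂_{k+1}) we obtain:

  H_0: rank C_0 − rank ∂_1 = 6 − 5 = 1, and the invariant factors of ∂_1 are all 1, so H_0 ≅ Z.
  H_1: rank ker ∂_1 − rank ∂_2 = (15 − 5) − 10 = 0, and ∂_2 has invariant factor 2 > 1, so H_1 ≅ Z_2.
  H_2: rank ker ∂_2 − rank ∂_3 = (10 − 10) − 0 = 0, and there is no ∂_3, so H_2 ≅ 0.

As a check, the Euler characteristic is 6 − 15 + 10 = 1, which agrees with 1 − 0 + 0 = 1.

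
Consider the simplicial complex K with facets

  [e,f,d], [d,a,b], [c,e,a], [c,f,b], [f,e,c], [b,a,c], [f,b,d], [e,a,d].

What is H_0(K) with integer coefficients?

Take the total order a < b < c < d < e < f on the vertex set. Then K (dimension 2) consists of the simplices:

  0-simplices (6): a, b, c, d, e, f
  1-simplices (12): ab, ac, ad, ae, bc, bd, bf, ce, cf, de, df, ef
  2-simplices (8): abc, abd, ace, ade, bcf, bdf, cef, def

giving chain groups C_0 ≅ Z^6, C_1 ≅ Z^12, C_2 ≅ Z^8.

The boundary map ∂_1: C_1 → C_0 is given by ∂[p,q] = [q] − [p]. For instance
  ∂ac = c − a.
This gives a 6×12 integer matrix of rank 5; reducing to Smith normal form yields diagonal entries (1,1,1,1,1).

The boundary map ∂_2: C_2 → C_1 sends each 2-simplex [p,q,r] to [q,r] − [p,r] + [p,q]. For instance
  ∂abd = bd − ad + ab,
  ∂ade = de − ae + ad.
This gives a 12×8 integer matrix of rank 7; reducing to Smith normal form yields diagonal entries (1,1,1,1,1,1,1).

From H_k ≅ ker(∂_k) / im(∂_{k+1}) we obtain:

  H_0: rank C_0 − rank ∂_1 = 6 − 5 = 1, and the invariant factors of ∂_1 are all 1, so H_0 = Z.

(K is a triangulation of the 2-sphere S^2.)

H_0 ≅ Z.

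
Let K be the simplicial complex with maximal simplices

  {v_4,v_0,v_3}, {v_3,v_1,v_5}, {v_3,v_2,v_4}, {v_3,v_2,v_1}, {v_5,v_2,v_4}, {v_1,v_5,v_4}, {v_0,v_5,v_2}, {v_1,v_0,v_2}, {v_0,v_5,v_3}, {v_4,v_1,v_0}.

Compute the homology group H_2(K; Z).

H_2 = 0.

We work with the vertex ordering v_0 < v_1 < v_2 < v_3 < v_4 < v_5. The simplices of K, each written with vertices in increasing order, are:

  0-simplices (6): [v_0], [v_1], [v_2], [v_3], [v_4], [v_5]
  1-simplices (15): (15 of them)
  2-simplices (10): [v_0,v_1,v_2], [v_0,v_1,v_4], [v_0,v_2,v_5], [v_0,v_3,v_4], [v_0,v_3,v_5], [v_1,v_2,v_3], [v_1,v_3,v_5], [v_1,v_4,v_5], [v_2,v_3,v_4], [v_2,v_4,v_5]

so the chain groups are C_0 ≅ Z^6, C_1 ≅ Z^15, C_2 ≅ Z^10.

Boundary ∂_1: C_1 → C_0 maps an edge to its endpoints' difference, ∂[p,q] = q − p. For instance
  ∂[v_1,v_2] = [v_2] − [v_1].
The resulting 6×15 matrix has rank 5, and its Smith normal form has invariant factors (1,1,1,1,1).

∂_2: C_2 → C_1 acts by ∂[p,q,r] = [q,r] − [p,r] + [p,q]. For instance
  ∂[v_0,v_3,v_4] = [v_3,v_4] − [v_0,v_4] + [v_0,v_3],
  ∂[v_1,v_4,v_5] = [v_4,v_5] − [v_1,v_5] + [v_1,v_4].
This gives a 15×10 integer matrix of rank 10; reducing to Smith normal form yields diagonal entries (1,1,1,1,1,1,1,1,1,2).

Reading off H_k = ker ∂_k / im ∂_{k+1}:

  H_2: rank ker ∂_2 − rank ∂_3 = (10 − 10) − 0 = 0, and there is no ∂_3, so H_2 ≅ 0.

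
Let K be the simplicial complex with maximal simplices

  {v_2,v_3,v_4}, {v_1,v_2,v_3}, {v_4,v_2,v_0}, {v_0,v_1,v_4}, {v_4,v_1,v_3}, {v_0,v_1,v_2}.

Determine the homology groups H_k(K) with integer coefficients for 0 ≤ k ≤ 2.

Take the total order v_0 < v_1 < v_2 < v_3 < v_4 on the vertex set. Then K (dimension 2) consists of the simplices:

  0-simplices (5): [v_0], [v_1], [v_2], [v_3], [v_4]
  1-simplices (9): [v_0,v_1], [v_0,v_2], [v_0,v_4], [v_1,v_2], [v_1,v_3], [v_1,v_4], [v_2,v_3], [v_2,v_4], [v_3,v_4]
  2-simplices (6): [v_0,v_1,v_2], [v_0,v_1,v_4], [v_0,v_2,v_4], [v_1,v_2,v_3], [v_1,v_3,v_4], [v_2,v_3,v_4]

Hence C_0 ≅ Z^5, C_1 ≅ Z^9, C_2 ≅ Z^6.

The boundary map ∂_1: C_1 → C_0 maps an edge to its endpoints' difference, ∂[p,q] = q − p.
The 5×9 boundary matrix has rank 4 and Smith normal form diag(1,1,1,1).

∂_2: C_2 → C_1 acts by ∂[p,q,r] = [q,r] − [p,r] + [p,q]. For instance
  ∂[v_2,v_3,v_4] = [v_3,v_4] − [v_2,v_4] + [v_2,v_3],
  ∂[v_1,v_3,v_4] = [v_3,v_4] − [v_1,v_4] + [v_1,v_3].
As a 9×6 matrix over Z this has rank 5, with invariant factors (1,1,1,1,1).

Reading off H_k = ker ∂_k / im ∂_{k+1}:

  H_0: rank C_0 − rank ∂_1 = 5 − 4 = 1, and the invariant factors of ∂_1 are all 1, so H_0 ≅ Z.
  H_1: rank ker ∂_1 − rank ∂_2 = (9 − 4) − 5 = 0, and the invariant factors of ∂_2 are all 1, so H_1 ≅ 0.
  H_2: rank ker ∂_2 − rank ∂_3 = (6 − 5) − 0 = 1, and there is no ∂_3, so H_2 ≅ Z.

(K is a triangulation of the 2-sphere S^2.)

H_0 ≅ Z,  H_1 = 0,  H_2 ≅ Z.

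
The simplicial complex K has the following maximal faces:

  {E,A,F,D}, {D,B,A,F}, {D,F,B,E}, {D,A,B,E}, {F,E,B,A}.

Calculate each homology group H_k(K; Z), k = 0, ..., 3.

Fix the vertex order A < B < D < E < F and write every simplex with vertices in increasing order. Then dim K = 3 and the simplices of K are:

  0-simplices (5): A, B, D, E, F
  1-simplices (10): AB, AD, AE, AF, BD, BE, BF, DE, DF, EF
  2-simplices (10): ABD, ABE, ABF, ADE, ADF, AEF, BDE, BDF, BEF, DEF
  3-simplices (5): ABDE, ABDF, ABEF, ADEF, BDEF

so the chain groups are C_0 ≅ Z^5, C_1 ≅ Z^10, C_2 ≅ Z^10, C_3 ≅ Z^5.

The boundary map ∂_1: C_1 → C_0 is given by ∂[p,q] = [q] − [p].
This gives a 5×10 integer matrix of rank 4; reducing to Smith normal form yields diagonal entries (1,1,1,1).

Boundary ∂_2: C_2 → C_1 sends each 2-simplex [p,q,r] to [q,r] − [p,r] + [p,q]. For instance
  ∂AEF = EF − AF + AE,
  ∂BDE = DE − BE + BD.
The resulting 10×10 matrix has rank 6, and its Smith normal form has invariant factors (1,1,1,1,1,1).

∂_3: C_3 → C_2 sends each 3-simplex σ to the alternating sum Σ_i (−1)^i (σ with its i-th vertex removed). For instance
  ∂ABDE = BDE − ADE + ABE − ABD,
  ∂BDEF = DEF − BEF + BDF − BDE.
The 10×5 boundary matrix has rank 4 and Smith normal form diag(1,1,1,1).

Computing H_k = (kernel of ∂_k) / (image of ∂_{k+1}):

  H_0: rank C_0 − rank ∂_1 = 5 − 4 = 1, and the invariant factors of ∂_1 are all 1, so H_0 = Z.
  H_1: rank ker ∂_1 − rank ∂_2 = (10 − 4) − 6 = 0, and the invariant factors of ∂_2 are all 1, so H_1 = 0.
  H_2: rank ker ∂_2 − rank ∂_3 = (10 − 6) − 4 = 0, and the invariant factors of ∂_3 are all 1, so H_2 = 0.
  H_3: rank ker ∂_3 − rank ∂_4 = (5 − 4) − 0 = 1, and there is no ∂_4, so H_3 = Z.

As a check, the Euler characteristic is 5 − 10 + 10 − 5 = 0, which agrees with 1 − 0 + 0 − 1 = 0.

H_0 = Z,  H_1 = 0,  H_2 = 0,  H_3 = Z.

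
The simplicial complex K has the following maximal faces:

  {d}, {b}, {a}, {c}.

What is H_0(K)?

K has 4 vertices.
rank ∂_0 = 0, rank ∂_1 = 0 ⇒ b_0 = 4 − 0 − 0 = 4. So H_0 = Z^4.

H_0 = Z^4.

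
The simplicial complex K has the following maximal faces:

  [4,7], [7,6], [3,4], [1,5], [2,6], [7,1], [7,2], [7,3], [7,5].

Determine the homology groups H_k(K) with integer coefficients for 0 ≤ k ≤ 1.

Order the vertices as 1 < 2 < 3 < 4 < 5 < 6 < 7. Listing each simplex with vertices in this order, K has dimension 1 with simplices:

  0-simplices (7): [1], [2], [3], [4], [5], [6], [7]
  1-simplices (9): [1,5], [1,7], [2,6], [2,7], [3,4], [3,7], [4,7], [5,7], [6,7]

so the chain groups are C_0 ≅ Z^7, C_1 ≅ Z^9.

∂_1: C_1 → C_0 maps an edge to its endpoints' difference, ∂[p,q] = q − p.
The resulting 7×9 matrix has rank 6, and its Smith normal form has invariant factors (1,1,1,1,1,1).

From H_k ≅ ker(∂_k) / im(∂_{k+1}) we obtain:

  H_0: rank C_0 − rank ∂_1 = 7 − 6 = 1, and the invariant factors of ∂_1 are all 1, so H_0 = Z.
  H_1: rank ker ∂_1 − rank ∂_2 = (9 − 6) − 0 = 3, and there is no ∂_2, so H_1 = Z^3.

As a check, the Euler characteristic is 7 − 9 = -2, which agrees with 1 − 3 = -2.

H_0 = Z,  H_1 = Z^3.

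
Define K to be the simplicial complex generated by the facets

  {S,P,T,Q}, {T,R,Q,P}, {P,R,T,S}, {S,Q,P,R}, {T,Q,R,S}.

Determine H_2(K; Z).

We work with the vertex ordering P < Q < R < S < T. The simplices of K, each written with vertices in increasing order, are:

  0-simplices (5): P, Q, R, S, T
  1-simplices (10): PQ, PR, PS, PT, QR, QS, QT, RS, RT, ST
  2-simplices (10): PQR, PQS, PQT, PRS, PRT, PST, QRS, QRT, QST, RST
  3-simplices (5): PQRS, PQRT, PQST, PRST, QRST

Hence C_0 ≅ Z^5, C_1 ≅ Z^10, C_2 ≅ Z^10, C_3 ≅ Z^5.

Boundary ∂_1: C_1 → C_0 is given by ∂[p,q] = [q] − [p]. For instance
  ∂ST = T − S.
This gives a 5×10 integer matrix of rank 4; reducing to Smith normal form yields diagonal entries (1,1,1,1).

The boundary map ∂_2: C_2 → C_1 sends each 2-simplex [p,q,r] to [q,r] − [p,r] + [p,q]. For instance
  ∂PRS = RS − PS + PR,
  ∂QRT = RT − QT + QR.
As a 10×10 matrix over Z this has rank 6, with invariant factors (1,1,1,1,1,1).

The boundary map ∂_3: C_3 → C_2 sends each 3-simplex σ to the alternating sum Σ_i (−1)^i (σ with its i-th vertex removed). For instance
  ∂PRST = RST − PST + PRT − PRS,
  ∂PQRT = QRT − PRT + PQT − PQR.
The 10×5 boundary matrix has rank 4 and Smith normal form diag(1,1,1,1).

Now H_k = ker ∂_k / im ∂_{k+1}, so:

  H_2: rank ker ∂_2 − rank ∂_3 = (10 − 6) − 4 = 0, and the invariant factors of ∂_3 are all 1, so H_2 = 0.

H_2 = 0.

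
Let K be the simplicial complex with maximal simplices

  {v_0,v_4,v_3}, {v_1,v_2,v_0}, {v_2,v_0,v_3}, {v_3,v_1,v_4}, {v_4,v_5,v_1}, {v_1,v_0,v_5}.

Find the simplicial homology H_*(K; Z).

Fix the vertex order v_0 < v_1 < v_2 < v_3 < v_4 < v_5 and write every simplex with vertices in increasing order. Then dim K = 2 and the simplices of K are:

  0-simplices (6): [v_0], [v_1], [v_2], [v_3], [v_4], [v_5]
  1-simplices (12): [v_0,v_1], [v_0,v_2], [v_0,v_3], [v_0,v_4], [v_0,v_5], [v_1,v_2], [v_1,v_3], [v_1,v_4], [v_1,v_5], [v_2,v_3], [v_3,v_4], [v_4,v_5]
  2-simplices (6): [v_0,v_1,v_2], [v_0,v_1,v_5], [v_0,v_2,v_3], [v_0,v_3,v_4], [v_1,v_3,v_4], [v_1,v_4,v_5]

giving chain groups C_0 ≅ Z^6, C_1 ≅ Z^12, C_2 ≅ Z^6.

∂_1: C_1 → C_0 maps an edge to its endpoints' difference, ∂[p,q] = q − p.
This gives a 6×12 integer matrix of rank 5; reducing to Smith normal form yields diagonal entries (1,1,1,1,1).

∂_2: C_2 → C_1 acts by ∂[p,q,r] = [q,r] − [p,r] + [p,q]. For instance
  ∂[v_0,v_2,v_3] = [v_2,v_3] − [v_0,v_3] + [v_0,v_2],
  ∂[v_0,v_1,v_2] = [v_1,v_2] − [v_0,v_2] + [v_0,v_1].
This gives a 12×6 integer matrix of rank 6; reducing to Smith normal form yields diagonal entries (1,1,1,1,1,1).

Now H_k = ker ∂_k / im ∂_{k+1}, so:

  H_0: rank C_0 − rank ∂_1 = 6 − 5 = 1, and the invariant factors of ∂_1 are all 1, so H_0 = Z.
  H_1: rank ker ∂_1 − rank ∂_2 = (12 − 5) − 6 = 1, and the invariant factors of ∂_2 are all 1, so H_1 = Z.
  H_2: rank ker ∂_2 − rank ∂_3 = (6 − 6) − 0 = 0, and there is no ∂_3, so H_2 = 0.

(K is a triangulation of the cylinder S^1 x I.)

H_0 = Z,  H_1 = Z,  H_2 = 0.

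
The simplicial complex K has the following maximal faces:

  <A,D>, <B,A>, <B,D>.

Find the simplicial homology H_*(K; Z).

H_0 ≅ Z,  H_1 ≅ Z.

Take the total order A < B < D on the vertex set. Then K (dimension 1) consists of the simplices:

  0-simplices (3): A, B, D
  1-simplices (3): AB, AD, BD

Hence C_0 ≅ Z^3, C_1 ≅ Z^3.

∂_1: C_1 → C_0 maps an edge to its endpoints' difference, ∂[p,q] = q − p. For instance
  ∂BD = D − B.
The resulting 3×3 matrix has rank 2, and its Smith normal form has invariant factors (1,1).

Computing H_k = (kernel of ∂_k) / (image of ∂_{k+1}):

  H_0: rank C_0 − rank ∂_1 = 3 − 2 = 1, and the invariant factors of ∂_1 are all 1, so H_0 = Z.
  H_1: rank ker ∂_1 − rank ∂_2 = (3 − 2) − 0 = 1, and there is no ∂_2, so H_1 = Z.

As a check, the Euler characteristic is 3 − 3 = 0, which agrees with 1 − 1 = 0.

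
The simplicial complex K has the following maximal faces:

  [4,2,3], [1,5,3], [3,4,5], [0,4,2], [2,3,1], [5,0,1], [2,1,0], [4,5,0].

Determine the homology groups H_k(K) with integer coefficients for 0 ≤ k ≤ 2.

K has 6 vertices, 12 edges, 8 triangles.
rank ∂_0 = 0, rank ∂_1 = 5 ⇒ b_0 = 6 − 0 − 5 = 1; all invariant factors of ∂_1 are 1 so no torsion. So H_0 = Z.
rank ∂_1 = 5, rank ∂_2 = 7 ⇒ b_1 = 12 − 5 − 7 = 0; all invariant factors of ∂_2 are 1 so no torsion. So H_1 = 0.
rank ∂_2 = 7, rank ∂_3 = 0 ⇒ b_2 = 8 − 7 − 0 = 1. So H_2 = Z.

H_0 = Z,  H_1 = 0,  H_2 = Z.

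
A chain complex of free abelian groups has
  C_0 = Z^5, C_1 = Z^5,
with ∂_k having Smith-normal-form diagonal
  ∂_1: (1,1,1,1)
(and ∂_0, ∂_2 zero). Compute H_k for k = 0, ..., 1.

H_0 ≅ Z,  H_1 ≅ Z.

H_0: b_0 = 5 − 0 − 4 = 1; torsion from ∂_1 factors > 1: none. So H_0 ≅ Z.
H_1: b_1 = 5 − 4 − 0 = 1; torsion from ∂_2 factors > 1: none. So H_1 ≅ Z.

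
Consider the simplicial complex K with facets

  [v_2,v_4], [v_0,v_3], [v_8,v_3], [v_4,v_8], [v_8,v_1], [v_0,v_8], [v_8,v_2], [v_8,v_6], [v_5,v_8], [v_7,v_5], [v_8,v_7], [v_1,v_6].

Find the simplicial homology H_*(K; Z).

H_0 ≅ Z,  H_1 ≅ Z^4.

Fix the vertex order v_0 < v_1 < v_2 < v_3 < v_4 < v_5 < v_6 < v_7 < v_8 and write every simplex with vertices in increasing order. Then dim K = 1 and the simplices of K are:

  0-simplices (9): [v_0], [v_1], [v_2], [v_3], [v_4], [v_5], [v_6], [v_7], [v_8]
  1-simplices (12): [v_0,v_3], [v_0,v_8], [v_1,v_6], [v_1,v_8], [v_2,v_4], [v_2,v_8], [v_3,v_8], [v_4,v_8], [v_5,v_7], [v_5,v_8], [v_6,v_8], [v_7,v_8]

so the chain groups are C_0 ≅ Z^9, C_1 ≅ Z^12.

Boundary ∂_1: C_1 → C_0 maps an edge to its endpoints' difference, ∂[p,q] = q − p. For instance
  ∂[v_7,v_8] = [v_8] − [v_7].
This gives a 9×12 integer matrix of rank 8; reducing to Smith normal form yields diagonal entries (1,1,1,1,1,1,1,1).

From H_k ≅ ker(∂_k) / im(∂_{k+1}) we obtain:

  H_0: rank C_0 − rank ∂_1 = 9 − 8 = 1, and the invariant factors of ∂_1 are all 1, so H_0 = Z.
  H_1: rank ker ∂_1 − rank ∂_2 = (12 − 8) − 0 = 4, and there is no ∂_2, so H_1 = Z^4.

As a check, the Euler characteristic is 9 − 12 = -3, which agrees with 1 − 4 = -3.
(K is a triangulation of a wedge of 4 circles.)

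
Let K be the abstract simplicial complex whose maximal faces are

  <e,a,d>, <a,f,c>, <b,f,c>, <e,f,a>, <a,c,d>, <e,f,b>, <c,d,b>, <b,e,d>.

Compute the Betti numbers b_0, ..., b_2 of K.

Order the vertices as a < b < c < d < e < f. Listing each simplex with vertices in this order, K has dimension 2 with simplices:

  0-simplices (6): a, b, c, d, e, f
  1-simplices (12): ac, ad, ae, af, bc, bd, be, bf, cd, cf, de, ef
  2-simplices (8): acd, acf, ade, aef, bcd, bcf, bde, bef

so the chain groups are C_0 ≅ Z^6, C_1 ≅ Z^12, C_2 ≅ Z^8.

Boundary ∂_1: C_1 → C_0 maps an edge to its endpoints' difference, ∂[p,q] = q − p.
As a 6×12 matrix over Z this has rank 5, with invariant factors (1,1,1,1,1).

∂_2: C_2 → C_1 maps a triangle to the signed sum of its edges. For instance
  ∂ade = de − ae + ad,
  ∂acd = cd − ad + ac.
As a 12×8 matrix over Z this has rank 7, with invariant factors (1,1,1,1,1,1,1).

Computing H_k = (kernel of ∂_k) / (image of ∂_{k+1}):

  H_0: rank C_0 − rank ∂_1 = 6 − 5 = 1, and the invariant factors of ∂_1 are all 1, so H_0 ≅ Z.
  H_1: rank ker ∂_1 − rank ∂_2 = (12 − 5) − 7 = 0, and the invariant factors of ∂_2 are all 1, so H_1 ≅ 0.
  H_2: rank ker ∂_2 − rank ∂_3 = (8 − 7) − 0 = 1, and there is no ∂_3, so H_2 ≅ Z.

As a check, the Euler characteristic is 6 − 12 + 8 = 2, which agrees with 1 − 0 + 1 = 2.

Hence the Betti numbers are b_0 = 1, b_1 = 0, b_2 = 1.

b_0 = 1, b_1 = 0, b_2 = 1.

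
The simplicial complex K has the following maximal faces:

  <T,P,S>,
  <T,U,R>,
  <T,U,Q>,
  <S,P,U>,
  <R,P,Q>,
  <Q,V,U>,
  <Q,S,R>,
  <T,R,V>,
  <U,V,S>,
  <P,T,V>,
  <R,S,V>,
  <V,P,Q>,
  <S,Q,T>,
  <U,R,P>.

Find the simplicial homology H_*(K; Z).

H_0 = Z,  H_1 = Z^2,  H_2 = Z.

Fix the vertex order P < Q < R < S < T < U < V and write every simplex with vertices in increasing order. Then dim K = 2 and the simplices of K are:

  0-simplices (7): P, Q, R, S, T, U, V
  1-simplices (21): PQ, PR, PS, PT, PU, PV, QR, QS, QT, QU, QV, RS, RT, RU, RV, ST, SU, SV, TU, TV, UV
  2-simplices (14): PQR, PQV, PRU, PST, PSU, PTV, QRS, QST, QTU, QUV, RSV, RTU, RTV, SUV

giving chain groups C_0 ≅ Z^7, C_1 ≅ Z^21, C_2 ≅ Z^14.

Boundary ∂_1: C_1 → C_0 maps an edge to its endpoints' difference, ∂[p,q] = q − p.
The resulting 7×21 matrix has rank 6, and its Smith normal form has invariant factors (1,1,1,1,1,1).

Boundary ∂_2: C_2 → C_1 maps a triangle to the signed sum of its edges. For instance
  ∂QUV = UV − QV + QU,
  ∂PRU = RU − PU + PR.
This gives a 21×14 integer matrix of rank 13; reducing to Smith normal form yields diagonal entries (1,1,1,1,1,1,1,1,1,1,1,1,1).

Computing H_k = (kernel of ∂_k) / (image of ∂_{k+1}):

  H_0: rank C_0 − rank ∂_1 = 7 − 6 = 1, and the invariant factors of ∂_1 are all 1, so H_0 = Z.
  H_1: rank ker ∂_1 − rank ∂_2 = (21 − 6) − 13 = 2, and the invariant factors of ∂_2 are all 1, so H_1 = Z^2.
  H_2: rank ker ∂_2 − rank ∂_3 = (14 − 13) − 0 = 1, and there is no ∂_3, so H_2 = Z.

As a check, the Euler characteristic is 7 − 21 + 14 = 0, which agrees with 1 − 2 + 1 = 0.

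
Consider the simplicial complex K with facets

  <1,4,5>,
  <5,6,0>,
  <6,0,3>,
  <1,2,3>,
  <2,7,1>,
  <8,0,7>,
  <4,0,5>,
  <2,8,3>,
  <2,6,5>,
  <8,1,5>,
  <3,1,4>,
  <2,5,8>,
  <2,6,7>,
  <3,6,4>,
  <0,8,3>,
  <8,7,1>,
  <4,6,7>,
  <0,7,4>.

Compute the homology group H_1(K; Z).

H_1 ≅ Z ⊕ Z/2.

Order the vertices as 0 < 1 < 2 < 3 < 4 < 5 < 6 < 7 < 8. Listing each simplex with vertices in this order, K has dimension 2 with simplices:

  0-simplices (9): [0], [1], [2], [3], [4], [5], [6], [7], [8]
  1-simplices (27): (27 of them)
  2-simplices (18): [0,3,6], [0,3,8], [0,4,5], [0,4,7], [0,5,6], [0,7,8], [1,2,3], [1,2,7], [1,3,4], [1,4,5], [1,5,8], [1,7,8], [2,3,8], [2,5,6], [2,5,8], [2,6,7], [3,4,6], [4,6,7]

Hence C_0 ≅ Z^9, C_1 ≅ Z^27, C_2 ≅ Z^18.

∂_1: C_1 → C_0 sends each edge [p,q] (with p < q) to q − p. For instance
  ∂[5,8] = [8] − [5].
The 9×27 boundary matrix has rank 8 and Smith normal form diag(1,1,1,1,1,1,1,1).

The boundary map ∂_2: C_2 → C_1 sends each 2-simplex [p,q,r] to [q,r] − [p,r] + [p,q]. For instance
  ∂[0,5,6] = [5,6] − [0,6] + [0,5],
  ∂[2,5,8] = [5,8] − [2,8] + [2,5].
The 27×18 boundary matrix has rank 18 and Smith normal form diag(1,1,1,1,1,1,1,1,1,1,1,1,1,1,1,1,1,2).

From H_k ≅ ker(∂_k) / im(∂_{k+1}) we obtain:

  H_1: rank ker ∂_1 − rank ∂_2 = (27 − 8) − 18 = 1, and ∂_2 has invariant factor 2 > 1, so H_1 = Z ⊕ Z/2.

(K is a triangulation of the Klein bottle.)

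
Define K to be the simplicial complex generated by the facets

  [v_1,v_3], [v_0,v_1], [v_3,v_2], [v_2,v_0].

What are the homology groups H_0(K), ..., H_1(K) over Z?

We work with the vertex ordering v_0 < v_1 < v_2 < v_3. The simplices of K, each written with vertices in increasing order, are:

  0-simplices (4): [v_0], [v_1], [v_2], [v_3]
  1-simplices (4): [v_0,v_1], [v_0,v_2], [v_1,v_3], [v_2,v_3]

Hence C_0 ≅ Z^4, C_1 ≅ Z^4.

∂_1: C_1 → C_0 sends each edge [p,q] (with p < q) to q − p.
The resulting 4×4 matrix has rank 3, and its Smith normal form has invariant factors (1,1,1).

From H_k ≅ ker(∂_k) / im(∂_{k+1}) we obtain:

  H_0: rank C_0 − rank ∂_1 = 4 − 3 = 1, and the invariant factors of ∂_1 are all 1, so H_0 ≅ Z.
  H_1: rank ker ∂_1 − rank ∂_2 = (4 − 3) − 0 = 1, and there is no ∂_2, so H_1 ≅ Z.

As a check, the Euler characteristic is 4 − 4 = 0, which agrees with 1 − 1 = 0.

H_0 ≅ Z,  H_1 ≅ Z.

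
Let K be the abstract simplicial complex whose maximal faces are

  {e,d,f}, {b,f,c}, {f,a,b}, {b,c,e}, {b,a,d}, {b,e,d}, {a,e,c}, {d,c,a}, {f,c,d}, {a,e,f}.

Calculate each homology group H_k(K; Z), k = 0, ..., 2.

Order the vertices as a < b < c < d < e < f. Listing each simplex with vertices in this order, K has dimension 2 with simplices:

  0-simplices (6): a, b, c, d, e, f
  1-simplices (15): ab, ac, ad, ae, af, bc, bd, be, bf, cd, ce, cf, de, df, ef
  2-simplices (10): abd, abf, acd, ace, aef, bce, bcf, bde, cdf, def

so the chain groups are C_0 ≅ Z^6, C_1 ≅ Z^15, C_2 ≅ Z^10.

∂_1: C_1 → C_0 maps an edge to its endpoints' difference, ∂[p,q] = q − p. For instance
  ∂ad = d − a.
As a 6×15 matrix over Z this has rank 5, with invariant factors (1,1,1,1,1).

∂_2: C_2 → C_1 maps a triangle to the signed sum of its edges. For instance
  ∂bce = ce − be + bc,
  ∂abf = bf − af + ab.
The resulting 15×10 matrix has rank 10, and its Smith normal form has invariant factors (1,1,1,1,1,1,1,1,1,2).

Reading off H_k = ker ∂_k / im ∂_{k+1}:

  H_0: rank C_0 − rank ∂_1 = 6 − 5 = 1, and the invariant factors of ∂_1 are all 1, so H_0 ≅ Z.
  H_1: rank ker ∂_1 − rank ∂_2 = (15 − 5) − 10 = 0, and ∂_2 has invariant factor 2 > 1, so H_1 ≅ Z_2.
  H_2: rank ker ∂_2 − rank ∂_3 = (10 − 10) − 0 = 0, and there is no ∂_3, so H_2 ≅ 0.

H_0 = Z,  H_1 = Z_2,  H_2 = 0.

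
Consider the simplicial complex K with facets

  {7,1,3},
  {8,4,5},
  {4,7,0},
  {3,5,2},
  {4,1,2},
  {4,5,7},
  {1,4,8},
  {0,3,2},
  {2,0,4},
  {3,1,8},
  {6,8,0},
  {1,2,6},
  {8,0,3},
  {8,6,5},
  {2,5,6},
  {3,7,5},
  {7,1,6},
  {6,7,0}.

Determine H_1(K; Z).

Take the total order 0 < 1 < 2 < 3 < 4 < 5 < 6 < 7 < 8 on the vertex set. Then K (dimension 2) consists of the simplices:

  0-simplices (9): [0], [1], [2], [3], [4], [5], [6], [7], [8]
  1-simplices (27): (27 of them)
  2-simplices (18): [0,2,3], [0,2,4], [0,3,8], [0,4,7], [0,6,7], [0,6,8], [1,2,4], [1,2,6], [1,3,7], [1,3,8], [1,4,8], [1,6,7], [2,3,5], [2,5,6], [3,5,7], [4,5,7], [4,5,8], [5,6,8]

so the chain groups are C_0 ≅ Z^9, C_1 ≅ Z^27, C_2 ≅ Z^18.

The boundary map ∂_1: C_1 → C_0 sends each edge [p,q] (with p < q) to q − p. For instance
  ∂[2,3] = [3] − [2].
As a 9×27 matrix over Z this has rank 8, with invariant factors (1,1,1,1,1,1,1,1).

The boundary map ∂_2: C_2 → C_1 acts by ∂[p,q,r] = [q,r] − [p,r] + [p,q]. For instance
  ∂[5,6,8] = [6,8] − [5,8] + [5,6],
  ∂[1,3,8] = [3,8] − [1,8] + [1,3].
This gives a 27×18 integer matrix of rank 17; reducing to Smith normal form yields diagonal entries (1,1,1,1,1,1,1,1,1,1,1,1,1,1,1,1,1).

Computing H_k = (kernel of ∂_k) / (image of ∂_{k+1}):

  H_1: rank ker ∂_1 − rank ∂_2 = (27 − 8) − 17 = 2, and the invariant factors of ∂_2 are all 1, so H_1 ≅ Z^2.

H_1 = Z^2.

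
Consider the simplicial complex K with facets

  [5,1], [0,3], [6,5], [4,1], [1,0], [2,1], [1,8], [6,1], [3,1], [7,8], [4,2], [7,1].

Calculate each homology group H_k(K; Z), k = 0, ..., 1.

H_0 = Z,  H_1 = Z^4.

Order the vertices as 0 < 1 < 2 < 3 < 4 < 5 < 6 < 7 < 8. Listing each simplex with vertices in this order, K has dimension 1 with simplices:

  0-simplices (9): [0], [1], [2], [3], [4], [5], [6], [7], [8]
  1-simplices (12): [0,1], [0,3], [1,2], [1,3], [1,4], [1,5], [1,6], [1,7], [1,8], [2,4], [5,6], [7,8]

so the chain groups are C_0 ≅ Z^9, C_1 ≅ Z^12.

∂_1: C_1 → C_0 sends each edge [p,q] (with p < q) to q − p. For instance
  ∂[0,3] = [3] − [0].
The resulting 9×12 matrix has rank 8, and its Smith normal form has invariant factors (1,1,1,1,1,1,1,1).

Now H_k = ker ∂_k / im ∂_{k+1}, so:

  H_0: rank C_0 − rank ∂_1 = 9 − 8 = 1, and the invariant factors of ∂_1 are all 1, so H_0 ≅ Z.
  H_1: rank ker ∂_1 − rank ∂_2 = (12 − 8) − 0 = 4, and there is no ∂_2, so H_1 ≅ Z^4.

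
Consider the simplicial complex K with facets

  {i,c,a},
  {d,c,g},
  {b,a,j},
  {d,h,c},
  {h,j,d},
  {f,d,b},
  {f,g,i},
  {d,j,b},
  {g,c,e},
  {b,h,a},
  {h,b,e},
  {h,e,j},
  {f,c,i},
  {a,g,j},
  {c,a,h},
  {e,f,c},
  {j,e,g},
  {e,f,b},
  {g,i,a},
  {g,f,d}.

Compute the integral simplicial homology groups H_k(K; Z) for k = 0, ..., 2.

We work with the vertex ordering a < b < c < d < e < f < g < h < i < j. The simplices of K, each written with vertices in increasing order, are:

  0-simplices (10): a, b, c, d, e, f, g, h, i, j
  1-simplices (30): ab, ac, ag, ah, ai, aj, bd, be, bf, bh, bj, cd, ce, cf, cg, ch, ci, df, dg, dh, dj, ef, eg, eh, ej, fg, fi, gi, gj, hj
  2-simplices (20): abh, abj, ach, aci, agi, agj, bdf, bdj, bef, beh, cdg, cdh, cef, ceg, cfi, dfg, dhj, egj, ehj, fgi

so the chain groups are C_0 ≅ Z^10, C_1 ≅ Z^30, C_2 ≅ Z^20.

Boundary ∂_1: C_1 → C_0 sends each edge [p,q] (with p < q) to q − p. For instance
  ∂dg = g − d.
The 10×30 boundary matrix has rank 9 and Smith normal form diag(1,1,1,1,1,1,1,1,1).

∂_2: C_2 → C_1 sends each 2-simplex [p,q,r] to [q,r] − [p,r] + [p,q]. For instance
  ∂bdj = dj − bj + bd,
  ∂cdg = dg − cg + cd.
The resulting 30×20 matrix has rank 20, and its Smith normal form has invariant factors (1,1,1,1,1,1,1,1,1,1,1,1,1,1,1,1,1,1,1,2).

Computing H_k = (kernel of ∂_k) / (image of ∂_{k+1}):

  H_0: rank C_0 − rank ∂_1 = 10 − 9 = 1, and the invariant factors of ∂_1 are all 1, so H_0 ≅ Z.
  H_1: rank ker ∂_1 − rank ∂_2 = (30 − 9) − 20 = 1, and ∂_2 has invariant factor 2 > 1, so H_1 ≅ Z × Z/2.
  H_2: rank ker ∂_2 − rank ∂_3 = (20 − 20) − 0 = 0, and there is no ∂_3, so H_2 ≅ 0.

As a check, the Euler characteristic is 10 − 30 + 20 = 0, which agrees with 1 − 1 + 0 = 0.
(K is a triangulation of the Klein bottle.)

H_0 = Z,  H_1 = Z × Z/2,  H_2 = 0.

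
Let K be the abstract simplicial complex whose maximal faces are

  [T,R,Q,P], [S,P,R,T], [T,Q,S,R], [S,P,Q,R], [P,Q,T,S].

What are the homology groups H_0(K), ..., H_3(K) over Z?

Order the vertices as P < Q < R < S < T. Listing each simplex with vertices in this order, K has dimension 3 with simplices:

  0-simplices (5): P, Q, R, S, T
  1-simplices (10): PQ, PR, PS, PT, QR, QS, QT, RS, RT, ST
  2-simplices (10): PQR, PQS, PQT, PRS, PRT, PST, QRS, QRT, QST, RST
  3-simplices (5): PQRS, PQRT, PQST, PRST, QRST

Hence C_0 ≅ Z^5, C_1 ≅ Z^10, C_2 ≅ Z^10, C_3 ≅ Z^5.

Boundary ∂_1: C_1 → C_0 is given by ∂[p,q] = [q] − [p].
The 5×10 boundary matrix has rank 4 and Smith normal form diag(1,1,1,1).

Boundary ∂_2: C_2 → C_1 sends each 2-simplex [p,q,r] to [q,r] − [p,r] + [p,q]. For instance
  ∂QST = ST − QT + QS,
  ∂PST = ST − PT + PS.
The 10×10 boundary matrix has rank 6 and Smith normal form diag(1,1,1,1,1,1).

The boundary map ∂_3: C_3 → C_2 sends each 3-simplex σ to the alternating sum Σ_i (−1)^i (σ with its i-th vertex removed). For instance
  ∂PQRT = QRT − PRT + PQT − PQR,
  ∂QRST = RST − QST + QRT − QRS.
The 10×5 boundary matrix has rank 4 and Smith normal form diag(1,1,1,1).

From H_k ≅ ker(∂_k) / im(∂_{k+1}) we obtain:

  H_0: rank C_0 − rank ∂_1 = 5 − 4 = 1, and the invariant factors of ∂_1 are all 1, so H_0 ≅ Z.
  H_1: rank ker ∂_1 − rank ∂_2 = (10 − 4) − 6 = 0, and the invariant factors of ∂_2 are all 1, so H_1 ≅ 0.
  H_2: rank ker ∂_2 − rank ∂_3 = (10 − 6) − 4 = 0, and the invariant factors of ∂_3 are all 1, so H_2 ≅ 0.
  H_3: rank ker ∂_3 − rank ∂_4 = (5 − 4) − 0 = 1, and there is no ∂_4, so H_3 ≅ Z.

H_0 = Z,  H_1 = 0,  H_2 = 0,  H_3 = Z.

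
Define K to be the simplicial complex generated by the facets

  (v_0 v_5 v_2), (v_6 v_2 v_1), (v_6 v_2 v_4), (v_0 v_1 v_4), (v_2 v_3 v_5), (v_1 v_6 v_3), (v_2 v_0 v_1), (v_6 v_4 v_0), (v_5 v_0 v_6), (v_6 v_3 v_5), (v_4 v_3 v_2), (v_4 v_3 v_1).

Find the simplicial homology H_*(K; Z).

H_0 ≅ Z,  H_1 ≅ Z/2,  H_2 = 0.

We work with the vertex ordering v_0 < v_1 < v_2 < v_3 < v_4 < v_5 < v_6. The simplices of K, each written with vertices in increasing order, are:

  0-simplices (7): [v_0], [v_1], [v_2], [v_3], [v_4], [v_5], [v_6]
  1-simplices (18): (18 of them)
  2-simplices (12): (12 of them)

giving chain groups C_0 ≅ Z^7, C_1 ≅ Z^18, C_2 ≅ Z^12.

Boundary ∂_1: C_1 → C_0 is given by ∂[p,q] = [q] − [p]. For instance
  ∂[v_2,v_3] = [v_3] − [v_2].
As a 7×18 matrix over Z this has rank 6, with invariant factors (1,1,1,1,1,1).

∂_2: C_2 → C_1 maps a triangle to the signed sum of its edges. For instance
  ∂[v_0,v_1,v_4] = [v_1,v_4] − [v_0,v_4] + [v_0,v_1],
  ∂[v_1,v_2,v_6] = [v_2,v_6] − [v_1,v_6] + [v_1,v_2].
The 18×12 boundary matrix has rank 12 and Smith normal form diag(1,1,1,1,1,1,1,1,1,1,1,2).

Now H_k = ker ∂_k / im ∂_{k+1}, so:

  H_0: rank C_0 − rank ∂_1 = 7 − 6 = 1, and the invariant factors of ∂_1 are all 1, so H_0 ≅ Z.
  H_1: rank ker ∂_1 − rank ∂_2 = (18 − 6) − 12 = 0, and ∂_2 has invariant factor 2 > 1, so H_1 ≅ Z/2.
  H_2: rank ker ∂_2 − rank ∂_3 = (12 − 12) − 0 = 0, and there is no ∂_3, so H_2 ≅ 0.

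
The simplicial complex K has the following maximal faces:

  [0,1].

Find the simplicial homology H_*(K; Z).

Fix the vertex order 0 < 1 and write every simplex with vertices in increasing order. Then dim K = 1 and the simplices of K are:

  0-simplices (2): [0], [1]
  1-simplices (1): [0,1]

so the chain groups are C_0 ≅ Z^2, C_1 ≅ Z^1.

The boundary map ∂_1: C_1 → C_0 maps an edge to its endpoints' difference, ∂[p,q] = q − p.
The resulting 2×1 matrix has rank 1, and its Smith normal form has invariant factors (1).

Computing H_k = (kernel of ∂_k) / (image of ∂_{k+1}):

  H_0: rank C_0 − rank ∂_1 = 2 − 1 = 1, and the invariant factors of ∂_1 are all 1, so H_0 ≅ Z.
  H_1: rank ker ∂_1 − rank ∂_2 = (1 − 1) − 0 = 0, and there is no ∂_2, so H_1 ≅ 0.

(K is a triangulation of the 1-simplex.)

H_0 ≅ Z,  H_1 = 0.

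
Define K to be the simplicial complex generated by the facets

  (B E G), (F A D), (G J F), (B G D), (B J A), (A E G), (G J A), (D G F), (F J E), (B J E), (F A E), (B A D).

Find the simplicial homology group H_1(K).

We work with the vertex ordering A < B < D < E < F < G < J. The simplices of K, each written with vertices in increasing order, are:

  0-simplices (7): A, B, D, E, F, G, J
  1-simplices (18): AB, AD, AE, AF, AG, AJ, BD, BE, BG, BJ, DF, DG, EF, EG, EJ, FG, FJ, GJ
  2-simplices (12): ABD, ABJ, ADF, AEF, AEG, AGJ, BDG, BEG, BEJ, DFG, EFJ, FGJ

Hence C_0 ≅ Z^7, C_1 ≅ Z^18, C_2 ≅ Z^12.

∂_1: C_1 → C_0 is given by ∂[p,q] = [q] − [p].
As a 7×18 matrix over Z this has rank 6, with invariant factors (1,1,1,1,1,1).

Boundary ∂_2: C_2 → C_1 maps a triangle to the signed sum of its edges. For instance
  ∂FGJ = GJ − FJ + FG,
  ∂AGJ = GJ − AJ + AG.
The resulting 18×12 matrix has rank 12, and its Smith normal form has invariant factors (1,1,1,1,1,1,1,1,1,1,1,2).

From H_k ≅ ker(∂_k) / im(∂_{k+1}) we obtain:

  H_1: rank ker ∂_1 − rank ∂_2 = (18 − 6) − 12 = 0, and ∂_2 has invariant factor 2 > 1, so H_1 = Z_2.

H_1 = Z_2.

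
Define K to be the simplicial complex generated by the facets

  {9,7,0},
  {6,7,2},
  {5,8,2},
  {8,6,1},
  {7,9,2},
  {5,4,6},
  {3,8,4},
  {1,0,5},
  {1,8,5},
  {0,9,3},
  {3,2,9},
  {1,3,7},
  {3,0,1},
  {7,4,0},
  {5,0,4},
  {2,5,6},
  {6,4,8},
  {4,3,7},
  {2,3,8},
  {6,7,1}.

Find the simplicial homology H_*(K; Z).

K has 10 vertices, 30 edges, 20 triangles.
rank ∂_0 = 0, rank ∂_1 = 9 ⇒ b_0 = 10 − 0 − 9 = 1; all invariant factors of ∂_1 are 1 so no torsion. So H_0 = Z.
rank ∂_1 = 9, rank ∂_2 = 20 ⇒ b_1 = 30 − 9 − 20 = 1; ∂_2 has invariant factor(s) [2] giving torsion. So H_1 = Z ⊕ Z/2Z.
rank ∂_2 = 20, rank ∂_3 = 0 ⇒ b_2 = 20 − 20 − 0 = 0. So H_2 = 0.

H_0 ≅ Z,  H_1 ≅ Z ⊕ Z/2Z,  H_2 = 0.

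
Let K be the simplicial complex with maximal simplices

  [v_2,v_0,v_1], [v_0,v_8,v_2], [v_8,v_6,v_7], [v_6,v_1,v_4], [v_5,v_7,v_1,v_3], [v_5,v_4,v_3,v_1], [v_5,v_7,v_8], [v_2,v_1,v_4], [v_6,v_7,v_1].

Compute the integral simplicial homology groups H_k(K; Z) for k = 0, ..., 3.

H_0 ≅ Z,  H_1 ≅ Z,  H_2 = 0,  H_3 = 0.

We work with the vertex ordering v_0 < v_1 < v_2 < v_3 < v_4 < v_5 < v_6 < v_7 < v_8. The simplices of K, each written with vertices in increasing order, are:

  0-simplices (9): [v_0], [v_1], [v_2], [v_3], [v_4], [v_5], [v_6], [v_7], [v_8]
  1-simplices (21): (21 of them)
  2-simplices (14): (14 of them)
  3-simplices (2): [v_1,v_3,v_4,v_5], [v_1,v_3,v_5,v_7]

so the chain groups are C_0 ≅ Z^9, C_1 ≅ Z^21, C_2 ≅ Z^14, C_3 ≅ Z^2.

∂_1: C_1 → C_0 is given by ∂[p,q] = [q] − [p]. For instance
  ∂[v_5,v_7] = [v_7] − [v_5].
As a 9×21 matrix over Z this has rank 8, with invariant factors (1,1,1,1,1,1,1,1).

The boundary map ∂_2: C_2 → C_1 acts by ∂[p,q,r] = [q,r] − [p,r] + [p,q]. For instance
  ∂[v_1,v_3,v_5] = [v_3,v_5] − [v_1,v_5] + [v_1,v_3],
  ∂[v_1,v_5,v_7] = [v_5,v_7] − [v_1,v_7] + [v_1,v_5].
As a 21×14 matrix over Z this has rank 12, with invariant factors (1,1,1,1,1,1,1,1,1,1,1,1).

Boundary ∂_3: C_3 → C_2 sends each 3-simplex σ to the alternating sum Σ_i (−1)^i (σ with its i-th vertex removed). For instance
  ∂[v_1,v_3,v_5,v_7] = [v_3,v_5,v_7] − [v_1,v_5,v_7] + [v_1,v_3,v_7] − [v_1,v_3,v_5],
  ∂[v_1,v_3,v_4,v_5] = [v_3,v_4,v_5] − [v_1,v_4,v_5] + [v_1,v_3,v_5] − [v_1,v_3,v_4].
This gives a 14×2 integer matrix of rank 2; reducing to Smith normal form yields diagonal entries (1,1).

From H_k ≅ ker(∂_k) / im(∂_{k+1}) we obtain:

  H_0: rank C_0 − rank ∂_1 = 9 − 8 = 1, and the invariant factors of ∂_1 are all 1, so H_0 = Z.
  H_1: rank ker ∂_1 − rank ∂_2 = (21 − 8) − 12 = 1, and the invariant factors of ∂_2 are all 1, so H_1 = Z.
  H_2: rank ker ∂_2 − rank ∂_3 = (14 − 12) − 2 = 0, and the invariant factors of ∂_3 are all 1, so H_2 = 0.
  H_3: rank ker ∂_3 − rank ∂_4 = (2 − 2) − 0 = 0, and there is no ∂_4, so H_3 = 0.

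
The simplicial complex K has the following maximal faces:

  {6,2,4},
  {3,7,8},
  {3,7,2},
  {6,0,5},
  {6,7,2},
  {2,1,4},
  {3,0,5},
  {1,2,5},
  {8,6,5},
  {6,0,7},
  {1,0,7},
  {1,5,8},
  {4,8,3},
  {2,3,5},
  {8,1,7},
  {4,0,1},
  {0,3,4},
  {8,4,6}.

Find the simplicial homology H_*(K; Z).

Order the vertices as 0 < 1 < 2 < 3 < 4 < 5 < 6 < 7 < 8. Listing each simplex with vertices in this order, K has dimension 2 with simplices:

  0-simplices (9): [0], [1], [2], [3], [4], [5], [6], [7], [8]
  1-simplices (27): (27 of them)
  2-simplices (18): [0,1,4], [0,1,7], [0,3,4], [0,3,5], [0,5,6], [0,6,7], [1,2,4], [1,2,5], [1,5,8], [1,7,8], [2,3,5], [2,3,7], [2,4,6], [2,6,7], [3,4,8], [3,7,8], [4,6,8], [5,6,8]

Hence C_0 ≅ Z^9, C_1 ≅ Z^27, C_2 ≅ Z^18.

The boundary map ∂_1: C_1 → C_0 maps an edge to its endpoints' difference, ∂[p,q] = q − p. For instance
  ∂[2,4] = [4] − [2].
The resulting 9×27 matrix has rank 8, and its Smith normal form has invariant factors (1,1,1,1,1,1,1,1).

∂_2: C_2 → C_1 sends each 2-simplex [p,q,r] to [q,r] − [p,r] + [p,q]. For instance
  ∂[0,1,7] = [1,7] − [0,7] + [0,1],
  ∂[0,3,5] = [3,5] − [0,5] + [0,3].
This gives a 27×18 integer matrix of rank 17; reducing to Smith normal form yields diagonal entries (1,1,1,1,1,1,1,1,1,1,1,1,1,1,1,1,1).

From H_k ≅ ker(∂_k) / im(∂_{k+1}) we obtain:

  H_0: rank C_0 − rank ∂_1 = 9 − 8 = 1, and the invariant factors of ∂_1 are all 1, so H_0 ≅ Z.
  H_1: rank ker ∂_1 − rank ∂_2 = (27 − 8) − 17 = 2, and the invariant factors of ∂_2 are all 1, so H_1 ≅ Z^2.
  H_2: rank ker ∂_2 − rank ∂_3 = (18 − 17) − 0 = 1, and there is no ∂_3, so H_2 ≅ Z.

As a check, the Euler characteristic is 9 − 27 + 18 = 0, which agrees with 1 − 2 + 1 = 0.

H_0 ≅ Z,  H_1 ≅ Z^2,  H_2 ≅ Z.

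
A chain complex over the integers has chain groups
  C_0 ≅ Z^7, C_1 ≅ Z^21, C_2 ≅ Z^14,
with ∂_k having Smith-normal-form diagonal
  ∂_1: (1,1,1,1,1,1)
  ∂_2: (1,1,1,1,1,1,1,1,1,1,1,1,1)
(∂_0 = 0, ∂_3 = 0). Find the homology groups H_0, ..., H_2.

H_0 ≅ Z,  H_1 ≅ Z^2,  H_2 ≅ Z.

H_0: b_0 = 7 − 0 − 6 = 1; torsion from ∂_1 factors > 1: none. So H_0 ≅ Z.
H_1: b_1 = 21 − 6 − 13 = 2; torsion from ∂_2 factors > 1: none. So H_1 ≅ Z^2.
H_2: b_2 = 14 − 13 − 0 = 1; torsion from ∂_3 factors > 1: none. So H_2 ≅ Z.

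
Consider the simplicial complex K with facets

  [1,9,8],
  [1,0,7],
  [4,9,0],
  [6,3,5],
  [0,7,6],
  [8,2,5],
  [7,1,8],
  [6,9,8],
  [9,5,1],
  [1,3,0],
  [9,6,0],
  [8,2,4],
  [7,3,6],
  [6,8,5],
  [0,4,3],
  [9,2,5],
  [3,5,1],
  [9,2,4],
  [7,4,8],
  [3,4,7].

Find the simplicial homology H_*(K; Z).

H_0 = Z,  H_1 = Z ⊕ Z/2,  H_2 = 0.

Take the total order 0 < 1 < 2 < 3 < 4 < 5 < 6 < 7 < 8 < 9 on the vertex set. Then K (dimension 2) consists of the simplices:

  0-simplices (10): [0], [1], [2], [3], [4], [5], [6], [7], [8], [9]
  1-simplices (30): (30 of them)
  2-simplices (20): (20 of them)

Hence C_0 ≅ Z^10, C_1 ≅ Z^30, C_2 ≅ Z^20.

∂_1: C_1 → C_0 is given by ∂[p,q] = [q] − [p]. For instance
  ∂[4,7] = [7] − [4].
As a 10×30 matrix over Z this has rank 9, with invariant factors (1,1,1,1,1,1,1,1,1).

The boundary map ∂_2: C_2 → C_1 acts by ∂[p,q,r] = [q,r] − [p,r] + [p,q]. For instance
  ∂[6,8,9] = [8,9] − [6,9] + [6,8],
  ∂[5,6,8] = [6,8] − [5,8] + [5,6].
The resulting 30×20 matrix has rank 20, and its Smith normal form has invariant factors (1,1,1,1,1,1,1,1,1,1,1,1,1,1,1,1,1,1,1,2).

Reading off H_k = ker ∂_k / im ∂_{k+1}:

  H_0: rank C_0 − rank ∂_1 = 10 − 9 = 1, and the invariant factors of ∂_1 are all 1, so H_0 ≅ Z.
  H_1: rank ker ∂_1 − rank ∂_2 = (30 − 9) − 20 = 1, and ∂_2 has invariant factor 2 > 1, so H_1 ≅ Z ⊕ Z/2.
  H_2: rank ker ∂_2 − rank ∂_3 = (20 − 20) − 0 = 0, and there is no ∂_3, so H_2 ≅ 0.

As a check, the Euler characteristic is 10 − 30 + 20 = 0, which agrees with 1 − 1 + 0 = 0.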